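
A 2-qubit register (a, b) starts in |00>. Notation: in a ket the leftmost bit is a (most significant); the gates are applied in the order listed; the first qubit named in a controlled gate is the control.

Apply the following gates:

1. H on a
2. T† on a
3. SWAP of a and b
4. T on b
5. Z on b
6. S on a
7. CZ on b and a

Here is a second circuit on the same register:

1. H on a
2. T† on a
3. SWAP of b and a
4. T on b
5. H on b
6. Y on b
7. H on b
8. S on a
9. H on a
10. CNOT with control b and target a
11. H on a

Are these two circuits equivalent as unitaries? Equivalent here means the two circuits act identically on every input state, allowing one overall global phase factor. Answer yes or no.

No: there is an input state on which the two circuits produce genuinely different outputs (not merely differing by a phase).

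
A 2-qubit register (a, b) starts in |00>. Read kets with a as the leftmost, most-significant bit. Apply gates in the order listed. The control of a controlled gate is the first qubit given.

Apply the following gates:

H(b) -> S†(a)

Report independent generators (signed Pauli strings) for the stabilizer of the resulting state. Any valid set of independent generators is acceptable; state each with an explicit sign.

The final state is stabilized by the group generated by +IX, +ZI; other independent generating sets are equally valid.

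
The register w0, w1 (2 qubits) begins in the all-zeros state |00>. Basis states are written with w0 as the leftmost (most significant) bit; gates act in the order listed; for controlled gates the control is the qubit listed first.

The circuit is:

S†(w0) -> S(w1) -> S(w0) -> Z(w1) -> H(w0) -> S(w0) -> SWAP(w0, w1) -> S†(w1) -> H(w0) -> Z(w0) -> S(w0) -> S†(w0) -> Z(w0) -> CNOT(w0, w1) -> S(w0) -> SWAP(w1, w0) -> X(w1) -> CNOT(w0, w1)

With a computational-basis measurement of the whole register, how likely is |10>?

A full measurement returns |10> with probability 1/4. Key observation: gates 10-13 undo each other exactly, leaving only the rest of the circuit to track.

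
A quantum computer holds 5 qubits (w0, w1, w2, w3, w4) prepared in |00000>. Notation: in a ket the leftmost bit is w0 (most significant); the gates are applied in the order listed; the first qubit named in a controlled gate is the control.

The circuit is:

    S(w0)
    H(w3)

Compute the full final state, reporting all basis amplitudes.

The final amplitudes are sqrt(2)/2 on |00000>, sqrt(2)/2 on |00010>, and 0 on every other basis state.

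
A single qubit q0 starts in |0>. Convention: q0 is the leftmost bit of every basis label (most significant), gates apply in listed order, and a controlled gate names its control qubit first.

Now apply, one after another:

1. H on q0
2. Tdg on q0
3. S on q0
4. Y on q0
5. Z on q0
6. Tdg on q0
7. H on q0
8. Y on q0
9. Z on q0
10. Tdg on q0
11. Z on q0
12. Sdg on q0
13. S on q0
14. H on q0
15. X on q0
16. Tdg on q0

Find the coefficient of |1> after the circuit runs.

The amplitude on |1> is sqrt(2)*(-1 - I - exp(I*pi/4) - exp(3*I*pi/4))/4.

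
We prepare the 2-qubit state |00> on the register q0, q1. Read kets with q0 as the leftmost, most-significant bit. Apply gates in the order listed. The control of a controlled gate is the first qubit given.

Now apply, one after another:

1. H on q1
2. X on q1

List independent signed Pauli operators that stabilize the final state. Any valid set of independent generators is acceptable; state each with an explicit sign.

One valid set of independent stabilizer generators is +IX, +ZI (any independent generating set of the same group is equally correct).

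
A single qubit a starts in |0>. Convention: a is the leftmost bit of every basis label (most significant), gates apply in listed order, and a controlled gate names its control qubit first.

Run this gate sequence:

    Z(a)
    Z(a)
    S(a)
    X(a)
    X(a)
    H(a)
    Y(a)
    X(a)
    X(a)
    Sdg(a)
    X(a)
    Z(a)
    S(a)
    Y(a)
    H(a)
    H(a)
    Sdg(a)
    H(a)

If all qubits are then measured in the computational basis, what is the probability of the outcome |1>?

The probability of measuring |1> is 1/2.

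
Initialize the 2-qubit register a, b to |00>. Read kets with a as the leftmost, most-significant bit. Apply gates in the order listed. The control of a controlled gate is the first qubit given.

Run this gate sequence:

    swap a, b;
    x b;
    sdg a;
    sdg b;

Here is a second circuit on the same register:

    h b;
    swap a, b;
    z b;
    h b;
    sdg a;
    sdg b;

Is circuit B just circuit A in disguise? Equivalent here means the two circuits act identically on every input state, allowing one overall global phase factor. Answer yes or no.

No, they are not equivalent — no single phase factor reconciles the two unitaries.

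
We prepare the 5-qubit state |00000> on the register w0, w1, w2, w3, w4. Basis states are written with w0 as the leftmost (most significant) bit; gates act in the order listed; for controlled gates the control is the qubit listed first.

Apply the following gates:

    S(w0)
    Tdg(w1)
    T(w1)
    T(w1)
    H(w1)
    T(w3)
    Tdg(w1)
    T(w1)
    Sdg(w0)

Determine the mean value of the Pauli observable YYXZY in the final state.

The expectation value of YYXZY is 0.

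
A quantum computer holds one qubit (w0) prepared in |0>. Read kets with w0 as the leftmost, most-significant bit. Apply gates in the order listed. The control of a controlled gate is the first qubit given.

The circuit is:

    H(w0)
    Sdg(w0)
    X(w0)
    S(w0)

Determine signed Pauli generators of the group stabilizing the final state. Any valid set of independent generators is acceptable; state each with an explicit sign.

The final state is stabilized by the group generated by -X; other independent generating sets are equally valid.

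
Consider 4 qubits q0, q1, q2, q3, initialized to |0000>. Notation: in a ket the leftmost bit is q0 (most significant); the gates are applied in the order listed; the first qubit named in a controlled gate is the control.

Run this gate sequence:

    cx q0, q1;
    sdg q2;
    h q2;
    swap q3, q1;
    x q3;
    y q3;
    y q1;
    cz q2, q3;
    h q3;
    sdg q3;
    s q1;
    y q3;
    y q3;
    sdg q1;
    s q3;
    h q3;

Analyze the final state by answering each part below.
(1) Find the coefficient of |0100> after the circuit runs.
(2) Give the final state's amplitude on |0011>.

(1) |0100> carries amplitude sqrt(2)/2 in the final state. Key observation: steps 9-16 multiply out to the identity, so the circuit reduces to the remaining gates.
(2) |0011> carries amplitude 0 in the final state.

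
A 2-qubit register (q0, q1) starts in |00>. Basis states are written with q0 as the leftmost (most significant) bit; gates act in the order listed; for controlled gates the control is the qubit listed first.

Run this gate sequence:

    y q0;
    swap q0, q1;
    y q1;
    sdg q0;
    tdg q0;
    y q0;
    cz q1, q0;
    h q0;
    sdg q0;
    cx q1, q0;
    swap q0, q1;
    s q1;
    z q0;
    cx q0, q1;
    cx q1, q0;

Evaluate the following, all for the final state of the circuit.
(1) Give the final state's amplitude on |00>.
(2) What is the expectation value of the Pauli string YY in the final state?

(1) The amplitude on |00> is sqrt(2)*I/2.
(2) The expectation value of YY is 1.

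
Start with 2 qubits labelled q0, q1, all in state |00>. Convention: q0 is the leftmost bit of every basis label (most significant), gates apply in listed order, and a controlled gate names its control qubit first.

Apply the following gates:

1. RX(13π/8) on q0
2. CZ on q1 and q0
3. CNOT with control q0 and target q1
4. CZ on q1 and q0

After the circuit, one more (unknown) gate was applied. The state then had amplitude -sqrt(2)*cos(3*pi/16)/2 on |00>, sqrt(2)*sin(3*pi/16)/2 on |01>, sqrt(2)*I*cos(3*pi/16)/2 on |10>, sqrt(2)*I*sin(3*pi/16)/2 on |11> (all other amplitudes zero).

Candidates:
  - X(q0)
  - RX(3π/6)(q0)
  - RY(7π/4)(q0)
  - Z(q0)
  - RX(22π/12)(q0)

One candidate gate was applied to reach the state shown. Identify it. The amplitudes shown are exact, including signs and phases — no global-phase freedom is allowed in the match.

The applied gate was RX(3π/6)(q0).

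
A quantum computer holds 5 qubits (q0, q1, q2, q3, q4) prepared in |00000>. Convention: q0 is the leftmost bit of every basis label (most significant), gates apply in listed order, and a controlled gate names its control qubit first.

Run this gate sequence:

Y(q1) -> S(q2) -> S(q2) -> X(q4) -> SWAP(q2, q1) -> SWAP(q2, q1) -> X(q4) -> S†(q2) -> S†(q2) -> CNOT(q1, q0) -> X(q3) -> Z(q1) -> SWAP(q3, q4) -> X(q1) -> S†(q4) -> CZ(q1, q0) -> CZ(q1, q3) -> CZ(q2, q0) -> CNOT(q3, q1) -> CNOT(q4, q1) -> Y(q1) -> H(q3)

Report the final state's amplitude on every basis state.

The resulting statevector has amplitude sqrt(2)*I/2 on |10001>, sqrt(2)*I/2 on |10011>, and 0 on every other basis state.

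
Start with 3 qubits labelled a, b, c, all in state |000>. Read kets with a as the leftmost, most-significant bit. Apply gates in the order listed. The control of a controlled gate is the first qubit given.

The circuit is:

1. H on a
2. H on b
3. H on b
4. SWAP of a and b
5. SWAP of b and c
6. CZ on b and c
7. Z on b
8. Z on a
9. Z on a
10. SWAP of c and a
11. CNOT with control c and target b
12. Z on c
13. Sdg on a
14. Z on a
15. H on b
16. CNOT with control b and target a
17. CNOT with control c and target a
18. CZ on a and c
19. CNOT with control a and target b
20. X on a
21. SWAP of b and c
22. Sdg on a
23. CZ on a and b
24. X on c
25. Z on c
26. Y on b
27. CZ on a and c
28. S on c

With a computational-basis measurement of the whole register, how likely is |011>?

A full measurement returns |011> with probability 1/4. Key observation: the block from step 2 through step 3 cancels to the identity and can be dropped.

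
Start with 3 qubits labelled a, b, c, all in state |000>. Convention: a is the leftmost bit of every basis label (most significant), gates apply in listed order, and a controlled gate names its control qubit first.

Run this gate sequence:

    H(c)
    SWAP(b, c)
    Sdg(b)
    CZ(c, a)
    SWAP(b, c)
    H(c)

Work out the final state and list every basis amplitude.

The final amplitudes are 1/2 - I/2 on |000>, 1/2 + I/2 on |001>, and 0 on every other basis state.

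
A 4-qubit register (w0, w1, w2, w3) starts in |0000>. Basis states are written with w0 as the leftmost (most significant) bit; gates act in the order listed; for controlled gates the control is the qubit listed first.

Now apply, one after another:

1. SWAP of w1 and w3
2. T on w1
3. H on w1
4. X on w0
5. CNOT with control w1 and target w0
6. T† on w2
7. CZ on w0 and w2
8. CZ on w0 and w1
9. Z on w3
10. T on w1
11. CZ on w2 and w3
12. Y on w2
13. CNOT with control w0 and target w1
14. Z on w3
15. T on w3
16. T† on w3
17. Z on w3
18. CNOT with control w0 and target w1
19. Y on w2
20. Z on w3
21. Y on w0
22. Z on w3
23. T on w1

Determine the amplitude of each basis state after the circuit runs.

The final amplitudes are -sqrt(2)*I/2 on |0000>, -sqrt(2)/2 on |1100>, and 0 on every other basis state. Key observation: gates 12-19 undo each other exactly, leaving only the rest of the circuit to track.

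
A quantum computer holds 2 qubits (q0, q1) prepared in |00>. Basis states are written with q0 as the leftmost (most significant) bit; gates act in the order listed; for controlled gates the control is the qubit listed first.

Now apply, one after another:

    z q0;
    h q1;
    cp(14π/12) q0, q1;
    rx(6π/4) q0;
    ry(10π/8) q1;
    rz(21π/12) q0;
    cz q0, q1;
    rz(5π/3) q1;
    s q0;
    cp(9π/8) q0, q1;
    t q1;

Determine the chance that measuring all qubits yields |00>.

Outcome |00> occurs with probability sqrt(2)/8 + 1/4.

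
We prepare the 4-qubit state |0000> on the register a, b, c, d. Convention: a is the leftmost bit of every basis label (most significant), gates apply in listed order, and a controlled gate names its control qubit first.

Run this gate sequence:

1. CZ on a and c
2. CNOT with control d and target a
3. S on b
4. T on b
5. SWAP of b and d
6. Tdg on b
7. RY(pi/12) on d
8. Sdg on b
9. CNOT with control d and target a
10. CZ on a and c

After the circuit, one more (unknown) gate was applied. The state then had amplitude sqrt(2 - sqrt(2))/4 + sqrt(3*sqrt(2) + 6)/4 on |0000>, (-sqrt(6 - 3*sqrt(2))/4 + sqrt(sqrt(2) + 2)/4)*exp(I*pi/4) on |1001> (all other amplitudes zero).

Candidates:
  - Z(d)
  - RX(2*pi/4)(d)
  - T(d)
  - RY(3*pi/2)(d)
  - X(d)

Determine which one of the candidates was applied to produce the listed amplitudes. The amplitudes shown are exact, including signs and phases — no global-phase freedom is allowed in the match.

The unique candidate consistent with the amplitudes is T(d).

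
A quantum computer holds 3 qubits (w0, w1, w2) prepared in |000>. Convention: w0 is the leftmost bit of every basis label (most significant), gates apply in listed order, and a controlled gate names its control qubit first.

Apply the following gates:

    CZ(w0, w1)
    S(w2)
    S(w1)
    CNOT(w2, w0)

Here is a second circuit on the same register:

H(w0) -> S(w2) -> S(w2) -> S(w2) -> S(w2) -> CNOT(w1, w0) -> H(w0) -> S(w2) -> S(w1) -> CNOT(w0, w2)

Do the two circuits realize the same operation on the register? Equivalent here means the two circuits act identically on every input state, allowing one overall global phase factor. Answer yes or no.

No: there is an input state on which the two circuits produce genuinely different outputs (not merely differing by a phase).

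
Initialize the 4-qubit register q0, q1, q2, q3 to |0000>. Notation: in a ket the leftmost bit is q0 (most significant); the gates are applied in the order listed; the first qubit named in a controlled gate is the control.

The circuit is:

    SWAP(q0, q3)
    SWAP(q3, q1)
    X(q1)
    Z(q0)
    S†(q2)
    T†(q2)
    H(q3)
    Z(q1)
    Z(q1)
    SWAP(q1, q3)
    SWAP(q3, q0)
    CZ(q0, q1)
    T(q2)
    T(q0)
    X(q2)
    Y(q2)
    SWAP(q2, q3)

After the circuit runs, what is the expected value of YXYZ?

The observable YXYZ averages to 0.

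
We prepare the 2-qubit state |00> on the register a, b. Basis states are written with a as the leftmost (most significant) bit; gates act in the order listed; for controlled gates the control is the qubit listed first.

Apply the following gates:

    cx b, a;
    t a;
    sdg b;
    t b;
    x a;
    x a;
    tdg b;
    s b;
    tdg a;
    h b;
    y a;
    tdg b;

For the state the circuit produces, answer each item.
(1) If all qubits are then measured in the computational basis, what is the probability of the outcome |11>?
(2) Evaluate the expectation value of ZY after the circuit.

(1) A full measurement returns |11> with probability 1/2. Key observation: steps 2-9 multiply out to the identity, so the circuit reduces to the remaining gates.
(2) The expectation value of ZY is sqrt(2)/2.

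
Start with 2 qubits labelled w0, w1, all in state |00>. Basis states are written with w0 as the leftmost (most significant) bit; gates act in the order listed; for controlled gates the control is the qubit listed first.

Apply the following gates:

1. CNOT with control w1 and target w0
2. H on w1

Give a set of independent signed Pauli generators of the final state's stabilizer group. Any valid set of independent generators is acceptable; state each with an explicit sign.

The stabilizer group can be generated by +IX, +ZI, among other valid generating sets.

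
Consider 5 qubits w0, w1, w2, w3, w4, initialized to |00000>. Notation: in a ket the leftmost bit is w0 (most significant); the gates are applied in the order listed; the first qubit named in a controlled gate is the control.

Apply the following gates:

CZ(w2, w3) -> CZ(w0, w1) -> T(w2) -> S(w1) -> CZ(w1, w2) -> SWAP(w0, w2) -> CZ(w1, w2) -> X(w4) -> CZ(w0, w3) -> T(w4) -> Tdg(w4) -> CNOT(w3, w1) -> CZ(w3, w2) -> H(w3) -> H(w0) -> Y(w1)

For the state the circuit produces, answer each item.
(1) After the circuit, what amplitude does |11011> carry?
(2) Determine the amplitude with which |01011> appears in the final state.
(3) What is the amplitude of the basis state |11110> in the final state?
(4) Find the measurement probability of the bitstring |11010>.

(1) The amplitude on |11011> is I/2.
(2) |01011> carries amplitude I/2 in the final state.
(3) |11110> carries amplitude 0 in the final state.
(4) A full measurement returns |11010> with probability 0.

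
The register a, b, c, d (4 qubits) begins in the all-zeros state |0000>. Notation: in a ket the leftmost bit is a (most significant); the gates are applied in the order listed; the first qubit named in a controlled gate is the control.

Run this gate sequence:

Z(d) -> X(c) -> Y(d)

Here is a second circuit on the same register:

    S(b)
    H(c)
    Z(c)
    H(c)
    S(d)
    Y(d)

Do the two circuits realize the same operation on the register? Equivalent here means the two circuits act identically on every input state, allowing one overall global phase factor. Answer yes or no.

No, they are not equivalent — no single phase factor reconciles the two unitaries.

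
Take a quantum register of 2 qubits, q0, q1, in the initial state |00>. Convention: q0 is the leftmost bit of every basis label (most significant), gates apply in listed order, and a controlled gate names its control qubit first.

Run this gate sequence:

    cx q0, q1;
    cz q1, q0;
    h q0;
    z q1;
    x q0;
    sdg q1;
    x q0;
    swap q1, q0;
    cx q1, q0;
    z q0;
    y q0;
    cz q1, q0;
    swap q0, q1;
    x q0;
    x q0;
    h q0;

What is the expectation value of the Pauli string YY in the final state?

The observable YY averages to -1.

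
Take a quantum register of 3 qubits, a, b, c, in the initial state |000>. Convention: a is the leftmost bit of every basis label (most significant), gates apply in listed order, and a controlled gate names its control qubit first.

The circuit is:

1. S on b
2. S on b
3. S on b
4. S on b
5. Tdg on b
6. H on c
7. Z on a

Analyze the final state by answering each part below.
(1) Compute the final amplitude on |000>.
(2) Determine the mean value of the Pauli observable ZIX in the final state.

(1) The final state's coefficient on |000> equals sqrt(2)/2. Key observation: steps 1-4 multiply out to the identity, so the circuit reduces to the remaining gates.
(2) The expectation value of ZIX is 1.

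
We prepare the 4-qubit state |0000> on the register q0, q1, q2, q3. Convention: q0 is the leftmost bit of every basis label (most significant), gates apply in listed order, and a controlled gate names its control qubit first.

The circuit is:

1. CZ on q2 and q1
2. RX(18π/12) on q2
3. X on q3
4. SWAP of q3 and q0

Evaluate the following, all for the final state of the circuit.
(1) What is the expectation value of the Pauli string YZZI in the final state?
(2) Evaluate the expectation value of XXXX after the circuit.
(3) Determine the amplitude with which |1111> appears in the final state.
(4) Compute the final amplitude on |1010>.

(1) In the final state, YZZI has expectation 0.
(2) In the final state, XXXX has expectation 0.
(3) The final state's coefficient on |1111> equals 0.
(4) The final state's coefficient on |1010> equals -sqrt(2)*I/2.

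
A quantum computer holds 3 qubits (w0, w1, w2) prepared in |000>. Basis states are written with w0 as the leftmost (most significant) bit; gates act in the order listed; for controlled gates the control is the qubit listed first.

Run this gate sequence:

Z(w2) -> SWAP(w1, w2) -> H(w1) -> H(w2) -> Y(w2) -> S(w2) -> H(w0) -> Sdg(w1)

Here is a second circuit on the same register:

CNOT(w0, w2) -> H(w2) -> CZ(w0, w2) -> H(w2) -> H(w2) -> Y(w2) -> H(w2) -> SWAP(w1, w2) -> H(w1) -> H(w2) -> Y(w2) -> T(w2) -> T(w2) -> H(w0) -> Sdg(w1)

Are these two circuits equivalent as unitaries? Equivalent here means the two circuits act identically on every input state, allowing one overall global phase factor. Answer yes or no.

No — the two circuits implement different unitaries, even allowing a global phase.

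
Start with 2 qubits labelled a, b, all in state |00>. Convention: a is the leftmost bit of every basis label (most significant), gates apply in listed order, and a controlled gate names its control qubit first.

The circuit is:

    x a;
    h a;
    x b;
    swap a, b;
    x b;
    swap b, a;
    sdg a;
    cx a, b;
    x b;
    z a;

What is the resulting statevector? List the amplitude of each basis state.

The final amplitudes are -sqrt(2)/2 on |00>, 0 on |01>, 0 on |10>, sqrt(2)*I/2 on |11>.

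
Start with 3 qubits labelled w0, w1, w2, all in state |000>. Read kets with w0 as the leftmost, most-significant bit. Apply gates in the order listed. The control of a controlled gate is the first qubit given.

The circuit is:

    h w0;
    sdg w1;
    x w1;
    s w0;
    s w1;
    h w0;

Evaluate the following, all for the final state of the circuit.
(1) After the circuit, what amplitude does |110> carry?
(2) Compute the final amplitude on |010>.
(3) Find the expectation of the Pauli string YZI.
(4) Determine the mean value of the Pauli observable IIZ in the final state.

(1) The amplitude on |110> is 1/2 + I/2.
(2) The final state's coefficient on |010> equals -1/2 + I/2.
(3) In the final state, YZI has expectation 1.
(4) The expectation value of IIZ is 1.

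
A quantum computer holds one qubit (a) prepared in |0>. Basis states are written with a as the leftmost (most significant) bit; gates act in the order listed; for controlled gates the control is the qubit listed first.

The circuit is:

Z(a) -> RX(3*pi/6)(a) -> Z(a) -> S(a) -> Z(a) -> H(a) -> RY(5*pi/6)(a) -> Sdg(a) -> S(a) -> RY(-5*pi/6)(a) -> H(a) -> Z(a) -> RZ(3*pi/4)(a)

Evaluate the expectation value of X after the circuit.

The observable X averages to sqrt(2)/2. Key observation: the block from step 5 through step 12 cancels to the identity and can be dropped.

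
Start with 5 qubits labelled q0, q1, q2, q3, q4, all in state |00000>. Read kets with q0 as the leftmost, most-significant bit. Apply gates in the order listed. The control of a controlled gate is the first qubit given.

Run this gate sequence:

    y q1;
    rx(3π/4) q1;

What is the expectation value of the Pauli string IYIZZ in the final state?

The expectation value of IYIZZ is sqrt(2)/2.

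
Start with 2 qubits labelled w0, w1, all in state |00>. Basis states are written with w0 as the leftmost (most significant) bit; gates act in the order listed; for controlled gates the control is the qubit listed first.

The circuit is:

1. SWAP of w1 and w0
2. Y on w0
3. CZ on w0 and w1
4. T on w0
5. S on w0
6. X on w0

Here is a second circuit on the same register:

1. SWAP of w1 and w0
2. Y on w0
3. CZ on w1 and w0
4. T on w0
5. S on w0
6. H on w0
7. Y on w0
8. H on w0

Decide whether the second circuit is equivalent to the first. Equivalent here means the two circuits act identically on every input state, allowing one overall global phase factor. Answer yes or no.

No: there is an input state on which the two circuits produce genuinely different outputs (not merely differing by a phase).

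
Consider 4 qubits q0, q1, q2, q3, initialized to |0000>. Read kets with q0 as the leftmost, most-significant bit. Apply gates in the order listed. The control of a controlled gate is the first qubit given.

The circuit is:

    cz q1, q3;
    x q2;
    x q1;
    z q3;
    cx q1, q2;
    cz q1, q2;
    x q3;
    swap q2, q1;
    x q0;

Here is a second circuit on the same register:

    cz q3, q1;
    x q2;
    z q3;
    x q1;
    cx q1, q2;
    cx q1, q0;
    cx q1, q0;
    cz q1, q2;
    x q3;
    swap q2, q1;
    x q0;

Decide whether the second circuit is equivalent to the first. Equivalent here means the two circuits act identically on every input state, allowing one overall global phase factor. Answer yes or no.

Yes — the two circuits implement the same unitary up to a global phase.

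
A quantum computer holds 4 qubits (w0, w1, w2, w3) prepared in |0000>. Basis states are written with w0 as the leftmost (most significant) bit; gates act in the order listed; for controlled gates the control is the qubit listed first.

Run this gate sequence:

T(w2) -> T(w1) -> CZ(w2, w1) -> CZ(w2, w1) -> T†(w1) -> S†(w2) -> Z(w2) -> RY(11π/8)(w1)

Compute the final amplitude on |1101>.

|1101> carries amplitude 0 in the final state. Key observation: steps 2-5 multiply out to the identity, so the circuit reduces to the remaining gates.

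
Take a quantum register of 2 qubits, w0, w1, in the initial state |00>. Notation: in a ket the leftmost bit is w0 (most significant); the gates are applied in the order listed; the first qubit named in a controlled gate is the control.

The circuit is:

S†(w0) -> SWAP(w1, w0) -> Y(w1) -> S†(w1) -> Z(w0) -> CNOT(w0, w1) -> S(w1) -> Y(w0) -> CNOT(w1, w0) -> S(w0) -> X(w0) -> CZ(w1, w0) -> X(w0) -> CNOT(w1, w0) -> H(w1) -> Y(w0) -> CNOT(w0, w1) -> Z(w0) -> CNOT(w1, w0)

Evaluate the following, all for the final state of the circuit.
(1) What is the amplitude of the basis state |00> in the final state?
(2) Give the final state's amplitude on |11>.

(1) The final state's coefficient on |00> equals -sqrt(2)*I/2.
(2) The final state's coefficient on |11> equals sqrt(2)*I/2.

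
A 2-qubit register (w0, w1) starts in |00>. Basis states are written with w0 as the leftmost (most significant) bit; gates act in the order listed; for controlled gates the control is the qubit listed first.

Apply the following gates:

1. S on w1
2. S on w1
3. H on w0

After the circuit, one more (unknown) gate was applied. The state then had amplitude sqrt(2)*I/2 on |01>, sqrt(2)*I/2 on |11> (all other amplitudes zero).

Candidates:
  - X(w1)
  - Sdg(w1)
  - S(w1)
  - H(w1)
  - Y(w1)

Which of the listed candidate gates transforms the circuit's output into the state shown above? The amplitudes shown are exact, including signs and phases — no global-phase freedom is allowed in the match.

The unique candidate consistent with the amplitudes is Y(w1).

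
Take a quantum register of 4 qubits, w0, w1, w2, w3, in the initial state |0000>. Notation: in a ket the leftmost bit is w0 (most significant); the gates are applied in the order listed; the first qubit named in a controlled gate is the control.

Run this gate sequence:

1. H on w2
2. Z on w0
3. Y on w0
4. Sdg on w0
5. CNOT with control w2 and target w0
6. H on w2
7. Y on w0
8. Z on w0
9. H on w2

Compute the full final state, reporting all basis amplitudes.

The resulting statevector has amplitude -sqrt(2)*I/2 on |0000>, -sqrt(2)*I/2 on |1010>, and 0 on every other basis state.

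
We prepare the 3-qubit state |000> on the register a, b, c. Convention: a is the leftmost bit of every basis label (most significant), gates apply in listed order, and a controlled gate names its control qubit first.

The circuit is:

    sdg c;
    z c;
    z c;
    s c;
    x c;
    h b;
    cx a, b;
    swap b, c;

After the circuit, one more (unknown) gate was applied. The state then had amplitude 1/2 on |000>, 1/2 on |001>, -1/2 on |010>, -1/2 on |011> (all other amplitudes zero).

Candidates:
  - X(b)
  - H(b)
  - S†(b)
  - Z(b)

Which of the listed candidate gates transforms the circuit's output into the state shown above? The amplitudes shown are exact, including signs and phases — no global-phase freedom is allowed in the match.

It was H(b) that produced the state shown. Key observation: steps 1-4 multiply out to the identity, so the circuit reduces to the remaining gates.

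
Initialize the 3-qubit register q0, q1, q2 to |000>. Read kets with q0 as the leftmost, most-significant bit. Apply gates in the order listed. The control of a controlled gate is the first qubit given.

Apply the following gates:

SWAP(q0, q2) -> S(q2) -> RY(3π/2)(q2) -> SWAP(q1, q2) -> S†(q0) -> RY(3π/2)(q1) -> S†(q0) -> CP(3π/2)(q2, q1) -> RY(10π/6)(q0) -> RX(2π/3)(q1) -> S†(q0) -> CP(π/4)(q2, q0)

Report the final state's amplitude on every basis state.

The final amplitudes are -3*I/4 on |000>, 0 on |001>, sqrt(3)/4 on |010>, 0 on |011>, sqrt(3)/4 on |100>, 0 on |101>, I/4 on |110>, 0 on |111>.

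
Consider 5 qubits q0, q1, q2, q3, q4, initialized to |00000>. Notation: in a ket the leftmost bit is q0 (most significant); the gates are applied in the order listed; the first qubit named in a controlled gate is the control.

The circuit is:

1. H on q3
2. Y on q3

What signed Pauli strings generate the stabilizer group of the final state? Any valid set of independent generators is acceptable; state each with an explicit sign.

One valid set of independent stabilizer generators is -IIIXI, +ZIIII, +IZIII, +IIZII, +IIIIZ (any independent generating set of the same group is equally correct).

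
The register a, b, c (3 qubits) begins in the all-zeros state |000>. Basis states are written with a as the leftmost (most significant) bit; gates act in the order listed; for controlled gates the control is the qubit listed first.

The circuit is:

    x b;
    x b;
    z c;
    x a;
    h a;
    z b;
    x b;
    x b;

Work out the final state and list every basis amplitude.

The resulting statevector has amplitude sqrt(2)/2 on |000>, -sqrt(2)/2 on |100>, and 0 on every other basis state.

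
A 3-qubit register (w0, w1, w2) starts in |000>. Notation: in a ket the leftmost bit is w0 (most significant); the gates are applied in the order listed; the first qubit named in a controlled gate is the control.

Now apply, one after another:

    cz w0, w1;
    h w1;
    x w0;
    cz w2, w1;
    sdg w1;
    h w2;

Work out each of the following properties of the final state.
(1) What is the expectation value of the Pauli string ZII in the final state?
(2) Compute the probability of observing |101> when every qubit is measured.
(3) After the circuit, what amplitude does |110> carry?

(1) The expectation value of ZII is -1.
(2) The probability of measuring |101> is 1/4.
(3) The amplitude on |110> is -I/2.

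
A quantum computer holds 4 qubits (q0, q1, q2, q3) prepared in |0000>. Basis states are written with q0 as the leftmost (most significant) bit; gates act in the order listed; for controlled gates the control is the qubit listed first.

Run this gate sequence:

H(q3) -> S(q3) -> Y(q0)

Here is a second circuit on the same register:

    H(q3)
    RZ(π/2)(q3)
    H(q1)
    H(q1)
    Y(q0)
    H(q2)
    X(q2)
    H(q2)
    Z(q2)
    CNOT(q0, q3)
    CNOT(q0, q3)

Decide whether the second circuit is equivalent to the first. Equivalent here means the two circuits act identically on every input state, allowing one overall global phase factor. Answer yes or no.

Yes, they are equivalent — the unitaries differ by at most a global phase.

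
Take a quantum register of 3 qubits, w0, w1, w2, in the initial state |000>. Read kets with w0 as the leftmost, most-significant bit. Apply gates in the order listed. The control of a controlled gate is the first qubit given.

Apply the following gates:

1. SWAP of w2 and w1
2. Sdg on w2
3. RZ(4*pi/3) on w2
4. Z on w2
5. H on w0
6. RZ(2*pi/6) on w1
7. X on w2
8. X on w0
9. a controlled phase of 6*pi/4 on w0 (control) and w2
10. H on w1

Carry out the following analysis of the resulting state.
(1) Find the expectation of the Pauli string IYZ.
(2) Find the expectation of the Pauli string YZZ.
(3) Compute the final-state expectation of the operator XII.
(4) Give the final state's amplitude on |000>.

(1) In the final state, IYZ has expectation 0.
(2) The expectation value of YZZ is 0.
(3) The expectation value of XII is 0.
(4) The amplitude on |000> is 0.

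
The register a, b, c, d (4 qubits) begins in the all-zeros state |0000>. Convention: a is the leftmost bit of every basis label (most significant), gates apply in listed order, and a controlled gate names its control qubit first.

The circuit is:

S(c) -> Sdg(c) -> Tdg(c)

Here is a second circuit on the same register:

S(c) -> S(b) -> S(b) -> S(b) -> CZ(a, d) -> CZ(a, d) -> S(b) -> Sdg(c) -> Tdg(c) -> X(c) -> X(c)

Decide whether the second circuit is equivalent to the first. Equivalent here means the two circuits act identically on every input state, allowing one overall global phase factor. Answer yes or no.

Yes — the two circuits implement the same unitary up to a global phase.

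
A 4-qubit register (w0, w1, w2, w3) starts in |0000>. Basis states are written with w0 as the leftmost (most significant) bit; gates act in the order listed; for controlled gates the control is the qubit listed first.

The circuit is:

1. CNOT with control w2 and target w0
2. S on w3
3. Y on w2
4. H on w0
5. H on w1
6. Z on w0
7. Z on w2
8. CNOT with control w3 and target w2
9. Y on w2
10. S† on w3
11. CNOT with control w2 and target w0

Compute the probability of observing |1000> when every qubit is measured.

A full measurement returns |1000> with probability 1/4.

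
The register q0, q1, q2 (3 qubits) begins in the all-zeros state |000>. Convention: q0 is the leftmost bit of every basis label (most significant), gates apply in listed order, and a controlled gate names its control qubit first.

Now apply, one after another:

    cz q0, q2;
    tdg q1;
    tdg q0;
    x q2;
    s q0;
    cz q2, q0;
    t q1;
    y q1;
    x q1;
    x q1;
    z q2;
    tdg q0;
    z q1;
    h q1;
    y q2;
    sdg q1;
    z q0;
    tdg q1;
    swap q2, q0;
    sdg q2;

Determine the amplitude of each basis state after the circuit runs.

The resulting statevector has amplitude sqrt(2)/2 on |000>, sqrt(2)*exp(I*pi/4)/2 on |010>, and 0 on every other basis state.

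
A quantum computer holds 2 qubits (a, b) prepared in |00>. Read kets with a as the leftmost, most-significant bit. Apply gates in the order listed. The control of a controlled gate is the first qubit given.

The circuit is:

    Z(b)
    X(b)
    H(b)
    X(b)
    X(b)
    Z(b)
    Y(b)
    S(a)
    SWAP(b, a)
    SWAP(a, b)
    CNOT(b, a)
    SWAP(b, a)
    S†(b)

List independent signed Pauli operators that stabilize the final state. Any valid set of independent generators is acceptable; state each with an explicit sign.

The final state is stabilized by the group generated by +XY, +ZZ; other independent generating sets are equally valid.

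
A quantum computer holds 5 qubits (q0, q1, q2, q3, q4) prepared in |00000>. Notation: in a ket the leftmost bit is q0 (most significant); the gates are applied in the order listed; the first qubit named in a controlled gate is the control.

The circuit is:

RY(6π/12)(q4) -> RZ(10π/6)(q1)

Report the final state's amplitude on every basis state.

After the circuit, the state carries amplitude -sqrt(2)*exp(I*pi/6)/2 on |00000>, -sqrt(2)*exp(I*pi/6)/2 on |00001>, and 0 on every other basis state.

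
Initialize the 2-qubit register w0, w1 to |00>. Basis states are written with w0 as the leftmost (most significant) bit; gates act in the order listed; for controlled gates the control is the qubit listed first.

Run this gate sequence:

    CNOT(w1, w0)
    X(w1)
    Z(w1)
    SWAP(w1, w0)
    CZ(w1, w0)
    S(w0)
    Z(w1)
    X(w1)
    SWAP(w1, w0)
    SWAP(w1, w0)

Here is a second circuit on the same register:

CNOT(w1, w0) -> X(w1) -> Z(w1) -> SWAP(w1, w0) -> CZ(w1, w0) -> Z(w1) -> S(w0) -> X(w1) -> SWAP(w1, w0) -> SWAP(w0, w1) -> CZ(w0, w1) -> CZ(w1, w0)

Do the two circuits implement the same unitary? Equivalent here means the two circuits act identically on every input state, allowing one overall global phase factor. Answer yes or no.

Yes: on every input state the two circuits agree up to one overall phase factor.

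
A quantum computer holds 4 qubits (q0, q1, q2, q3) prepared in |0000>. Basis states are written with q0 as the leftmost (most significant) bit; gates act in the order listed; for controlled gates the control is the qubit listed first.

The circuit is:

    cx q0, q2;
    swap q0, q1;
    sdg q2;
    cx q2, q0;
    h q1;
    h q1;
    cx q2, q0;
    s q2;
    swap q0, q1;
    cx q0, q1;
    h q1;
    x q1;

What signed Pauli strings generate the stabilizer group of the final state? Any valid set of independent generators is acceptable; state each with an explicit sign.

The stabilizer group can be generated by +IXII, +ZIII, +IIZI, +IIIZ, among other valid generating sets. Key observation: the block from step 2 through step 9 cancels to the identity and can be dropped.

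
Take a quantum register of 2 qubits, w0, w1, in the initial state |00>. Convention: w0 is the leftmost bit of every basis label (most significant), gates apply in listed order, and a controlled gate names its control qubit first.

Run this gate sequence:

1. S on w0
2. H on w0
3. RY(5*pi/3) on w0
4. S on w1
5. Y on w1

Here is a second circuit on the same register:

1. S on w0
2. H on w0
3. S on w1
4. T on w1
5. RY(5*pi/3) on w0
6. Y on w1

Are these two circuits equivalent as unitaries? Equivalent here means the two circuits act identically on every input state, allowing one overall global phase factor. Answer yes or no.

No: there is an input state on which the two circuits produce genuinely different outputs (not merely differing by a phase).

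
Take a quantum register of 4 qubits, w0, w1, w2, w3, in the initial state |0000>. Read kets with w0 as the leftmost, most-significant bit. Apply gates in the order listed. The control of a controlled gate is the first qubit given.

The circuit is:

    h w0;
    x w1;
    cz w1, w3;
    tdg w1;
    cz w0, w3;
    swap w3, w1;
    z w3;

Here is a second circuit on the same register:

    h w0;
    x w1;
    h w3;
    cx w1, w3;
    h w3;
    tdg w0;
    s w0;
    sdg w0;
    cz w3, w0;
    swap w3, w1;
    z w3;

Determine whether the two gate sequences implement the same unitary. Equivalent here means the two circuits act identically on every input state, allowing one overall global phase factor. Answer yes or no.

No — the two circuits implement different unitaries, even allowing a global phase.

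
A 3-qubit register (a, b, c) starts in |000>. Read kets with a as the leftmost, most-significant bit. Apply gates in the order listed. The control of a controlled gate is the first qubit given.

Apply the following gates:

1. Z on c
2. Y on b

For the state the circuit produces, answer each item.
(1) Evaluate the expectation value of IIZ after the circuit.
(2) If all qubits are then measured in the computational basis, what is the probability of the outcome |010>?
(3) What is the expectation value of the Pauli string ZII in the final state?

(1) The expectation value of IIZ is 1.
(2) Outcome |010> occurs with probability 1.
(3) The expectation value of ZII is 1.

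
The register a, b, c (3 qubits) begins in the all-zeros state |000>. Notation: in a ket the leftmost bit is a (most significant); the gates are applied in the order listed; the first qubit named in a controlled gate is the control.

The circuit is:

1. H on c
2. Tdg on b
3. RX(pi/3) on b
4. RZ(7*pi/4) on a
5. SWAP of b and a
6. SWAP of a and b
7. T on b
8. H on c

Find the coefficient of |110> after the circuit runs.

|110> carries amplitude 0 in the final state.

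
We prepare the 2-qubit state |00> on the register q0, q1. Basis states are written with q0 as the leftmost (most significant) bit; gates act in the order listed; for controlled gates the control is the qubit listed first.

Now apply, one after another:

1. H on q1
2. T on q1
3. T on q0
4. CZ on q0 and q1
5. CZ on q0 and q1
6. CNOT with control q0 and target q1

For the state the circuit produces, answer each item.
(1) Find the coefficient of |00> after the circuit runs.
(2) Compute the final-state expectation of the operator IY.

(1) |00> carries amplitude sqrt(2)/2 in the final state. Key observation: the block from step 4 through step 5 cancels to the identity and can be dropped.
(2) The expectation value of IY is sqrt(2)/2.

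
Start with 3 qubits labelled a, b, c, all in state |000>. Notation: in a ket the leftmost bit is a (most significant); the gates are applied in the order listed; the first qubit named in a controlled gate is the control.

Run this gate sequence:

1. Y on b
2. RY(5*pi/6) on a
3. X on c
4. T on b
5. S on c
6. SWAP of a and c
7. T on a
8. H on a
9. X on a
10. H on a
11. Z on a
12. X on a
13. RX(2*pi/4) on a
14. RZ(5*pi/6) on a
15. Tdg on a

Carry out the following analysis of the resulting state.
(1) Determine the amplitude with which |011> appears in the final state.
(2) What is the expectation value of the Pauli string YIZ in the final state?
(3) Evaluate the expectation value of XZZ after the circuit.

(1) The final state's coefficient on |011> equals (-sqrt(3) - 1)*exp(I*pi/12)/4.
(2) The expectation value of YIZ is -3*sqrt(2)/8 + sqrt(6)/8.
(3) The observable XZZ averages to sqrt(6)/8 + 3*sqrt(2)/8.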